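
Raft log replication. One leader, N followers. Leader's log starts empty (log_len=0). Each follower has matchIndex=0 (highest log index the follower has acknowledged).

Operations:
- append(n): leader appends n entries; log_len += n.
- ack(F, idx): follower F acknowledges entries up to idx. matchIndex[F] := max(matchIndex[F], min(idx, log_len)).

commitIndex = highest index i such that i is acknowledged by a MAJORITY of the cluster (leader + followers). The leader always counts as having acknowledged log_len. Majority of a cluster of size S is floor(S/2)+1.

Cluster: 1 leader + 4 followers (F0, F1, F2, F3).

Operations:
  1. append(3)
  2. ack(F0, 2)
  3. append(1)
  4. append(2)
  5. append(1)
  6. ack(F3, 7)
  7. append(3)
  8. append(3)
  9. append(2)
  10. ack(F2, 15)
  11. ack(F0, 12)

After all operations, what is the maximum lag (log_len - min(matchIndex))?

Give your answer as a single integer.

Op 1: append 3 -> log_len=3
Op 2: F0 acks idx 2 -> match: F0=2 F1=0 F2=0 F3=0; commitIndex=0
Op 3: append 1 -> log_len=4
Op 4: append 2 -> log_len=6
Op 5: append 1 -> log_len=7
Op 6: F3 acks idx 7 -> match: F0=2 F1=0 F2=0 F3=7; commitIndex=2
Op 7: append 3 -> log_len=10
Op 8: append 3 -> log_len=13
Op 9: append 2 -> log_len=15
Op 10: F2 acks idx 15 -> match: F0=2 F1=0 F2=15 F3=7; commitIndex=7
Op 11: F0 acks idx 12 -> match: F0=12 F1=0 F2=15 F3=7; commitIndex=12

Answer: 15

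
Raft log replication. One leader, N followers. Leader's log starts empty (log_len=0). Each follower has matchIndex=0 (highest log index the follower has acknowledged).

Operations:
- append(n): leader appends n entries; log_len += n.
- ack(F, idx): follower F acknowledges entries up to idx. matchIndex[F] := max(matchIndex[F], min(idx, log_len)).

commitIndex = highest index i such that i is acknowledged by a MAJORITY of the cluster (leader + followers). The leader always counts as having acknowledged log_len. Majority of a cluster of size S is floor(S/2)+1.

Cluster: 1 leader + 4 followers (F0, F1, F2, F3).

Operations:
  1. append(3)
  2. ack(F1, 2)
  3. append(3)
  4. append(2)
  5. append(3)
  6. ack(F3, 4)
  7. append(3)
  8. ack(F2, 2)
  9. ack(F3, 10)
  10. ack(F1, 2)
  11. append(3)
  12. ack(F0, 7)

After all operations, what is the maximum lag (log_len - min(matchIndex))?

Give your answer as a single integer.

Op 1: append 3 -> log_len=3
Op 2: F1 acks idx 2 -> match: F0=0 F1=2 F2=0 F3=0; commitIndex=0
Op 3: append 3 -> log_len=6
Op 4: append 2 -> log_len=8
Op 5: append 3 -> log_len=11
Op 6: F3 acks idx 4 -> match: F0=0 F1=2 F2=0 F3=4; commitIndex=2
Op 7: append 3 -> log_len=14
Op 8: F2 acks idx 2 -> match: F0=0 F1=2 F2=2 F3=4; commitIndex=2
Op 9: F3 acks idx 10 -> match: F0=0 F1=2 F2=2 F3=10; commitIndex=2
Op 10: F1 acks idx 2 -> match: F0=0 F1=2 F2=2 F3=10; commitIndex=2
Op 11: append 3 -> log_len=17
Op 12: F0 acks idx 7 -> match: F0=7 F1=2 F2=2 F3=10; commitIndex=7

Answer: 15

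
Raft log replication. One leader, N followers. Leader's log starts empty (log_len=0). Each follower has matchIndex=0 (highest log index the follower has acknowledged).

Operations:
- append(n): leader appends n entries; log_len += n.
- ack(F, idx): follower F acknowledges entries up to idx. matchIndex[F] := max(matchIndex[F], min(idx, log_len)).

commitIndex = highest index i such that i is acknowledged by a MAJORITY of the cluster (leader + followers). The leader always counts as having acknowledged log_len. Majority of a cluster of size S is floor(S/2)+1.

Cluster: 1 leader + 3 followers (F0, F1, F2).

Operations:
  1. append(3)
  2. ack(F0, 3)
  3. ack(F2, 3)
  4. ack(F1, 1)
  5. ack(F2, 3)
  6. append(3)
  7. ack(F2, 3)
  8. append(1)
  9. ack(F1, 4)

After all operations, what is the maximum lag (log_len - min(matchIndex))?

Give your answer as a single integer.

Answer: 4

Derivation:
Op 1: append 3 -> log_len=3
Op 2: F0 acks idx 3 -> match: F0=3 F1=0 F2=0; commitIndex=0
Op 3: F2 acks idx 3 -> match: F0=3 F1=0 F2=3; commitIndex=3
Op 4: F1 acks idx 1 -> match: F0=3 F1=1 F2=3; commitIndex=3
Op 5: F2 acks idx 3 -> match: F0=3 F1=1 F2=3; commitIndex=3
Op 6: append 3 -> log_len=6
Op 7: F2 acks idx 3 -> match: F0=3 F1=1 F2=3; commitIndex=3
Op 8: append 1 -> log_len=7
Op 9: F1 acks idx 4 -> match: F0=3 F1=4 F2=3; commitIndex=3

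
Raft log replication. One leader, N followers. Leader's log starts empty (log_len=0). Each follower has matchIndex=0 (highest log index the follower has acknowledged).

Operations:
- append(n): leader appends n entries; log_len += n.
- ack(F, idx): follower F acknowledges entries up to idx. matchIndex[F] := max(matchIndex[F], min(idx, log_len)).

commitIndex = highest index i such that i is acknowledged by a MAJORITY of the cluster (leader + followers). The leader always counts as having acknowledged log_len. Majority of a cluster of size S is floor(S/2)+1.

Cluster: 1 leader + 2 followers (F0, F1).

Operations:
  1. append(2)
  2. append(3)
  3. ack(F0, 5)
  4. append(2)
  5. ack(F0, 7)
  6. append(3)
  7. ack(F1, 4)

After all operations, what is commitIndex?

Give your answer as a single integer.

Op 1: append 2 -> log_len=2
Op 2: append 3 -> log_len=5
Op 3: F0 acks idx 5 -> match: F0=5 F1=0; commitIndex=5
Op 4: append 2 -> log_len=7
Op 5: F0 acks idx 7 -> match: F0=7 F1=0; commitIndex=7
Op 6: append 3 -> log_len=10
Op 7: F1 acks idx 4 -> match: F0=7 F1=4; commitIndex=7

Answer: 7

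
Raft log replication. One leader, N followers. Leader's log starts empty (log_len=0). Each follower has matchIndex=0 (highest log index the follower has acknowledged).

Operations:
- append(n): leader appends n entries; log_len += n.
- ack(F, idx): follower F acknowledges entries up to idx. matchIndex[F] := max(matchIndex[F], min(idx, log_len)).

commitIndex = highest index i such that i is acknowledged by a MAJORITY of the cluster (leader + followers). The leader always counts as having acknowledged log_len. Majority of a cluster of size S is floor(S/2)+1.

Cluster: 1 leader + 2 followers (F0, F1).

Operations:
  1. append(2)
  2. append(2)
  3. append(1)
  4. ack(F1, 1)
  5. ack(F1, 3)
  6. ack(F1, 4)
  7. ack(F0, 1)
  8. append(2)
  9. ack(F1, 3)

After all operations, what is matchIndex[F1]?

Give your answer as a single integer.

Answer: 4

Derivation:
Op 1: append 2 -> log_len=2
Op 2: append 2 -> log_len=4
Op 3: append 1 -> log_len=5
Op 4: F1 acks idx 1 -> match: F0=0 F1=1; commitIndex=1
Op 5: F1 acks idx 3 -> match: F0=0 F1=3; commitIndex=3
Op 6: F1 acks idx 4 -> match: F0=0 F1=4; commitIndex=4
Op 7: F0 acks idx 1 -> match: F0=1 F1=4; commitIndex=4
Op 8: append 2 -> log_len=7
Op 9: F1 acks idx 3 -> match: F0=1 F1=4; commitIndex=4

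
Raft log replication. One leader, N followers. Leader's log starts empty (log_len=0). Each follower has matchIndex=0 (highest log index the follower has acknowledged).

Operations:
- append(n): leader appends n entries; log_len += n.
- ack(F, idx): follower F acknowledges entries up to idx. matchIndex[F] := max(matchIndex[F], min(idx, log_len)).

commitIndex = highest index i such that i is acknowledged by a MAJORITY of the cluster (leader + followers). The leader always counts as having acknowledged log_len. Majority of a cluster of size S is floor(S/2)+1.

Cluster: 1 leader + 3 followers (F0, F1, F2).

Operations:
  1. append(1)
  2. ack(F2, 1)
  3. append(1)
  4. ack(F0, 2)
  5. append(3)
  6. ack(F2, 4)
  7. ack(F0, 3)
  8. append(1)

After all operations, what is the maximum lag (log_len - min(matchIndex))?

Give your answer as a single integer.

Op 1: append 1 -> log_len=1
Op 2: F2 acks idx 1 -> match: F0=0 F1=0 F2=1; commitIndex=0
Op 3: append 1 -> log_len=2
Op 4: F0 acks idx 2 -> match: F0=2 F1=0 F2=1; commitIndex=1
Op 5: append 3 -> log_len=5
Op 6: F2 acks idx 4 -> match: F0=2 F1=0 F2=4; commitIndex=2
Op 7: F0 acks idx 3 -> match: F0=3 F1=0 F2=4; commitIndex=3
Op 8: append 1 -> log_len=6

Answer: 6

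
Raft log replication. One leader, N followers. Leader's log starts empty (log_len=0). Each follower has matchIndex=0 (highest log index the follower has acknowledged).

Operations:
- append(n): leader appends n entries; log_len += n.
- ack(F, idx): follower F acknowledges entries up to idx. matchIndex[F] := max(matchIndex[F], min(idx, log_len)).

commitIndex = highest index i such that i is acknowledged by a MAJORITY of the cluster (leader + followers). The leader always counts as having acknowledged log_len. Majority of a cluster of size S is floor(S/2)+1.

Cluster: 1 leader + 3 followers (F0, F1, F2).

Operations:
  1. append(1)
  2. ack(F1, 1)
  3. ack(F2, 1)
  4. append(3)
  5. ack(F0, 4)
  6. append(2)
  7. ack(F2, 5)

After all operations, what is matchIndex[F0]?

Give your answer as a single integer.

Op 1: append 1 -> log_len=1
Op 2: F1 acks idx 1 -> match: F0=0 F1=1 F2=0; commitIndex=0
Op 3: F2 acks idx 1 -> match: F0=0 F1=1 F2=1; commitIndex=1
Op 4: append 3 -> log_len=4
Op 5: F0 acks idx 4 -> match: F0=4 F1=1 F2=1; commitIndex=1
Op 6: append 2 -> log_len=6
Op 7: F2 acks idx 5 -> match: F0=4 F1=1 F2=5; commitIndex=4

Answer: 4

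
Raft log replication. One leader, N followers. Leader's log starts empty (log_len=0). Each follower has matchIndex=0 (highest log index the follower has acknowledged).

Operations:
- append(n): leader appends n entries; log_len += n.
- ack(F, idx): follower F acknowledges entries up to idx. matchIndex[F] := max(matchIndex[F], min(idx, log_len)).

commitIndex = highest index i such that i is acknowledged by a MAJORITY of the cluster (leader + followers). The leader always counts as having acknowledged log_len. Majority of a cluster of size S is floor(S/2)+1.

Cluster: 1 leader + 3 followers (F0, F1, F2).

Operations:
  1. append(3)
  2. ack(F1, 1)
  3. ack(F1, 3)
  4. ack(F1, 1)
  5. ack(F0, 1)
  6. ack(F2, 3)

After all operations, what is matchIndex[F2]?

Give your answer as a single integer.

Op 1: append 3 -> log_len=3
Op 2: F1 acks idx 1 -> match: F0=0 F1=1 F2=0; commitIndex=0
Op 3: F1 acks idx 3 -> match: F0=0 F1=3 F2=0; commitIndex=0
Op 4: F1 acks idx 1 -> match: F0=0 F1=3 F2=0; commitIndex=0
Op 5: F0 acks idx 1 -> match: F0=1 F1=3 F2=0; commitIndex=1
Op 6: F2 acks idx 3 -> match: F0=1 F1=3 F2=3; commitIndex=3

Answer: 3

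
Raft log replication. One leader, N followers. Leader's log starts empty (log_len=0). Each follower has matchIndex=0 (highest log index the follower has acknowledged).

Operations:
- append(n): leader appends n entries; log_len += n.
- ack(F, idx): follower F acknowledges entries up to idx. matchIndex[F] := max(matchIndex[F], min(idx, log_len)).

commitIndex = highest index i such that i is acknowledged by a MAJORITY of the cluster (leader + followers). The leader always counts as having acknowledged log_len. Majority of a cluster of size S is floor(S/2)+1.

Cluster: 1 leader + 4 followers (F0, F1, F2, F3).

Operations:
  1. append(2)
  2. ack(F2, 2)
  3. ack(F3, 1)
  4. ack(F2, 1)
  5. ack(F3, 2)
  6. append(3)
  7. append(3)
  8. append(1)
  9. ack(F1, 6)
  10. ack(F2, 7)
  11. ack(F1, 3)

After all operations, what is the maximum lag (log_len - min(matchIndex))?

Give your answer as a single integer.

Answer: 9

Derivation:
Op 1: append 2 -> log_len=2
Op 2: F2 acks idx 2 -> match: F0=0 F1=0 F2=2 F3=0; commitIndex=0
Op 3: F3 acks idx 1 -> match: F0=0 F1=0 F2=2 F3=1; commitIndex=1
Op 4: F2 acks idx 1 -> match: F0=0 F1=0 F2=2 F3=1; commitIndex=1
Op 5: F3 acks idx 2 -> match: F0=0 F1=0 F2=2 F3=2; commitIndex=2
Op 6: append 3 -> log_len=5
Op 7: append 3 -> log_len=8
Op 8: append 1 -> log_len=9
Op 9: F1 acks idx 6 -> match: F0=0 F1=6 F2=2 F3=2; commitIndex=2
Op 10: F2 acks idx 7 -> match: F0=0 F1=6 F2=7 F3=2; commitIndex=6
Op 11: F1 acks idx 3 -> match: F0=0 F1=6 F2=7 F3=2; commitIndex=6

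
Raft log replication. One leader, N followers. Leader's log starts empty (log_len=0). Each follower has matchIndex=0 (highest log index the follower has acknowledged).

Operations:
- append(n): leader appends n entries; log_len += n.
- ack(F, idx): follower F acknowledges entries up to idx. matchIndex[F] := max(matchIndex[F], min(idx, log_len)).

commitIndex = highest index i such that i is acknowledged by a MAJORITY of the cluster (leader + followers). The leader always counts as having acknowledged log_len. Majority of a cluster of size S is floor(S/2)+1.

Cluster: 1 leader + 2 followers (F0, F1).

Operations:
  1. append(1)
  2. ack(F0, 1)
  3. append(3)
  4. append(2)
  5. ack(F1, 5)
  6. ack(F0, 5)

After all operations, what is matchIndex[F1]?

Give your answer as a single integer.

Answer: 5

Derivation:
Op 1: append 1 -> log_len=1
Op 2: F0 acks idx 1 -> match: F0=1 F1=0; commitIndex=1
Op 3: append 3 -> log_len=4
Op 4: append 2 -> log_len=6
Op 5: F1 acks idx 5 -> match: F0=1 F1=5; commitIndex=5
Op 6: F0 acks idx 5 -> match: F0=5 F1=5; commitIndex=5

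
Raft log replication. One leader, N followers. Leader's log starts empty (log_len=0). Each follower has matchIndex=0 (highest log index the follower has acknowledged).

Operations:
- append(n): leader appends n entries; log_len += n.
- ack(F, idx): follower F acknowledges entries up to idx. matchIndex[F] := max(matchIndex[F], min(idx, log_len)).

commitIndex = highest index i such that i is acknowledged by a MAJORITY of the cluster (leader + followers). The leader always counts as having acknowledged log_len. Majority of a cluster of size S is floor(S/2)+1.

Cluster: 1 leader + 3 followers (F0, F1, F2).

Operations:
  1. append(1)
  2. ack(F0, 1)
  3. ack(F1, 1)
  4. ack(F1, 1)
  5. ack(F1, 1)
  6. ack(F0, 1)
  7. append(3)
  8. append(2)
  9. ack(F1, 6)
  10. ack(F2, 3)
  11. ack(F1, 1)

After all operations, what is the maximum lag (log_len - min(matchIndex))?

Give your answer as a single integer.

Op 1: append 1 -> log_len=1
Op 2: F0 acks idx 1 -> match: F0=1 F1=0 F2=0; commitIndex=0
Op 3: F1 acks idx 1 -> match: F0=1 F1=1 F2=0; commitIndex=1
Op 4: F1 acks idx 1 -> match: F0=1 F1=1 F2=0; commitIndex=1
Op 5: F1 acks idx 1 -> match: F0=1 F1=1 F2=0; commitIndex=1
Op 6: F0 acks idx 1 -> match: F0=1 F1=1 F2=0; commitIndex=1
Op 7: append 3 -> log_len=4
Op 8: append 2 -> log_len=6
Op 9: F1 acks idx 6 -> match: F0=1 F1=6 F2=0; commitIndex=1
Op 10: F2 acks idx 3 -> match: F0=1 F1=6 F2=3; commitIndex=3
Op 11: F1 acks idx 1 -> match: F0=1 F1=6 F2=3; commitIndex=3

Answer: 5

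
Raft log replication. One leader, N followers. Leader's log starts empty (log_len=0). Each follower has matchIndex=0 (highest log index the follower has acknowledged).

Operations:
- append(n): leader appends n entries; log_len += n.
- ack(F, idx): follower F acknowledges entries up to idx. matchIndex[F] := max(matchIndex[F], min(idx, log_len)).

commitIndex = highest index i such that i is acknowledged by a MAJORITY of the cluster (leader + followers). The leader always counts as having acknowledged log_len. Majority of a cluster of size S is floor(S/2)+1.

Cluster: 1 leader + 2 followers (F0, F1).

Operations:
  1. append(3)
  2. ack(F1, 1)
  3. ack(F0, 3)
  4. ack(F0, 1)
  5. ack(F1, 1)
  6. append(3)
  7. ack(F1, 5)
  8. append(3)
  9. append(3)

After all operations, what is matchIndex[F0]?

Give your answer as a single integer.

Op 1: append 3 -> log_len=3
Op 2: F1 acks idx 1 -> match: F0=0 F1=1; commitIndex=1
Op 3: F0 acks idx 3 -> match: F0=3 F1=1; commitIndex=3
Op 4: F0 acks idx 1 -> match: F0=3 F1=1; commitIndex=3
Op 5: F1 acks idx 1 -> match: F0=3 F1=1; commitIndex=3
Op 6: append 3 -> log_len=6
Op 7: F1 acks idx 5 -> match: F0=3 F1=5; commitIndex=5
Op 8: append 3 -> log_len=9
Op 9: append 3 -> log_len=12

Answer: 3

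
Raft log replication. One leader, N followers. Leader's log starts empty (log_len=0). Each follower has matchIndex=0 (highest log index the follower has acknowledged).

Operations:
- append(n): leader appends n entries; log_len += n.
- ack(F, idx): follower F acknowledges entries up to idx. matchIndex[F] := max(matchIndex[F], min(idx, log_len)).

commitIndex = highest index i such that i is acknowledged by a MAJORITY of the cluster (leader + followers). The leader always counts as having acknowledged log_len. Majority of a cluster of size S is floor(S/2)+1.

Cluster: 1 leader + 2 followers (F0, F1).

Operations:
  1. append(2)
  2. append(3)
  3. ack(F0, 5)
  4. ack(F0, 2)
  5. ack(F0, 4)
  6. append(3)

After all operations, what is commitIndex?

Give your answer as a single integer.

Op 1: append 2 -> log_len=2
Op 2: append 3 -> log_len=5
Op 3: F0 acks idx 5 -> match: F0=5 F1=0; commitIndex=5
Op 4: F0 acks idx 2 -> match: F0=5 F1=0; commitIndex=5
Op 5: F0 acks idx 4 -> match: F0=5 F1=0; commitIndex=5
Op 6: append 3 -> log_len=8

Answer: 5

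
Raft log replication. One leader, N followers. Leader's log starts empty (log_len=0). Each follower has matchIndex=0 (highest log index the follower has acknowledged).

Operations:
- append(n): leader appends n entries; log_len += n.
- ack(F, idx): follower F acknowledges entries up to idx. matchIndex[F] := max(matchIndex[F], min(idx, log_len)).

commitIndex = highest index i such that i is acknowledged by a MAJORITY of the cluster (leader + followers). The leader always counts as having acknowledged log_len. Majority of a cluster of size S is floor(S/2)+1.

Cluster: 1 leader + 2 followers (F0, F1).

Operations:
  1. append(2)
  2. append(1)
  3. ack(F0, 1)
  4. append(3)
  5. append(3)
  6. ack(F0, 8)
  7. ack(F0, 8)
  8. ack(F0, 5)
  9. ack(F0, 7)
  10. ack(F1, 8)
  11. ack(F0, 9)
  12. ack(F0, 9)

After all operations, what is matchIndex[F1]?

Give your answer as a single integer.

Op 1: append 2 -> log_len=2
Op 2: append 1 -> log_len=3
Op 3: F0 acks idx 1 -> match: F0=1 F1=0; commitIndex=1
Op 4: append 3 -> log_len=6
Op 5: append 3 -> log_len=9
Op 6: F0 acks idx 8 -> match: F0=8 F1=0; commitIndex=8
Op 7: F0 acks idx 8 -> match: F0=8 F1=0; commitIndex=8
Op 8: F0 acks idx 5 -> match: F0=8 F1=0; commitIndex=8
Op 9: F0 acks idx 7 -> match: F0=8 F1=0; commitIndex=8
Op 10: F1 acks idx 8 -> match: F0=8 F1=8; commitIndex=8
Op 11: F0 acks idx 9 -> match: F0=9 F1=8; commitIndex=9
Op 12: F0 acks idx 9 -> match: F0=9 F1=8; commitIndex=9

Answer: 8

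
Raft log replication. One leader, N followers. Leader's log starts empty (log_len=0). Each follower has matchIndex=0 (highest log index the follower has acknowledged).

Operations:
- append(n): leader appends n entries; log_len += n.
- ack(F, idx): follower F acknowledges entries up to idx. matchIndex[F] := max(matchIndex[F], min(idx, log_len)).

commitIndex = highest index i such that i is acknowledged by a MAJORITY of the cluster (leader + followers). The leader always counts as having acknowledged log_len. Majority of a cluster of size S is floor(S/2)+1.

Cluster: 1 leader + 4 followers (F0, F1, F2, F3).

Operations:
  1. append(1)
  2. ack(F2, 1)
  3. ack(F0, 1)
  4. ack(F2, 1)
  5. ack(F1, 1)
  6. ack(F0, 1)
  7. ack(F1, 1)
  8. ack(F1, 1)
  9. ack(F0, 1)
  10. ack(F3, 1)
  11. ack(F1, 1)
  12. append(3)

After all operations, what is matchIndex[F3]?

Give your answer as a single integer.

Op 1: append 1 -> log_len=1
Op 2: F2 acks idx 1 -> match: F0=0 F1=0 F2=1 F3=0; commitIndex=0
Op 3: F0 acks idx 1 -> match: F0=1 F1=0 F2=1 F3=0; commitIndex=1
Op 4: F2 acks idx 1 -> match: F0=1 F1=0 F2=1 F3=0; commitIndex=1
Op 5: F1 acks idx 1 -> match: F0=1 F1=1 F2=1 F3=0; commitIndex=1
Op 6: F0 acks idx 1 -> match: F0=1 F1=1 F2=1 F3=0; commitIndex=1
Op 7: F1 acks idx 1 -> match: F0=1 F1=1 F2=1 F3=0; commitIndex=1
Op 8: F1 acks idx 1 -> match: F0=1 F1=1 F2=1 F3=0; commitIndex=1
Op 9: F0 acks idx 1 -> match: F0=1 F1=1 F2=1 F3=0; commitIndex=1
Op 10: F3 acks idx 1 -> match: F0=1 F1=1 F2=1 F3=1; commitIndex=1
Op 11: F1 acks idx 1 -> match: F0=1 F1=1 F2=1 F3=1; commitIndex=1
Op 12: append 3 -> log_len=4

Answer: 1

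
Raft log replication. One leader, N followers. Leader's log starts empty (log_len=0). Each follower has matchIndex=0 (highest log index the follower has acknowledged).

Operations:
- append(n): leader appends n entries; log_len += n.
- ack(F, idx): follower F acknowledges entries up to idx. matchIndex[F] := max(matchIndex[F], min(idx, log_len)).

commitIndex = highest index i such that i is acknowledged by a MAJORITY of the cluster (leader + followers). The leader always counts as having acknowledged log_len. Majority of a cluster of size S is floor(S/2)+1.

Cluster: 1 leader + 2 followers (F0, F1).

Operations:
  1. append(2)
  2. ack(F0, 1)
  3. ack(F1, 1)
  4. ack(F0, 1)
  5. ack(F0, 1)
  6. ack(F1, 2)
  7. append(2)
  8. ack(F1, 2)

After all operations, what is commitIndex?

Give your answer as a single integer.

Op 1: append 2 -> log_len=2
Op 2: F0 acks idx 1 -> match: F0=1 F1=0; commitIndex=1
Op 3: F1 acks idx 1 -> match: F0=1 F1=1; commitIndex=1
Op 4: F0 acks idx 1 -> match: F0=1 F1=1; commitIndex=1
Op 5: F0 acks idx 1 -> match: F0=1 F1=1; commitIndex=1
Op 6: F1 acks idx 2 -> match: F0=1 F1=2; commitIndex=2
Op 7: append 2 -> log_len=4
Op 8: F1 acks idx 2 -> match: F0=1 F1=2; commitIndex=2

Answer: 2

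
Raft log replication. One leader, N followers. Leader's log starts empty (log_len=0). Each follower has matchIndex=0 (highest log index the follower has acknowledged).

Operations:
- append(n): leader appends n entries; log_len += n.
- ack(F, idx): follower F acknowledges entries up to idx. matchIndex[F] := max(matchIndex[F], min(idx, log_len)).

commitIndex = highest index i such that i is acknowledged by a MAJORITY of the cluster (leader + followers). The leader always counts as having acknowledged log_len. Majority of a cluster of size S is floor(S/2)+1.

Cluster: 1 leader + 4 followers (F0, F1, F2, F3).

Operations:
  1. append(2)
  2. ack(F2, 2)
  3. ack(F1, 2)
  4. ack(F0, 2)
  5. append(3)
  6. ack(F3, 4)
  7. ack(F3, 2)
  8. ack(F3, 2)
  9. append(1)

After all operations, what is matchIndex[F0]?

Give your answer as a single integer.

Answer: 2

Derivation:
Op 1: append 2 -> log_len=2
Op 2: F2 acks idx 2 -> match: F0=0 F1=0 F2=2 F3=0; commitIndex=0
Op 3: F1 acks idx 2 -> match: F0=0 F1=2 F2=2 F3=0; commitIndex=2
Op 4: F0 acks idx 2 -> match: F0=2 F1=2 F2=2 F3=0; commitIndex=2
Op 5: append 3 -> log_len=5
Op 6: F3 acks idx 4 -> match: F0=2 F1=2 F2=2 F3=4; commitIndex=2
Op 7: F3 acks idx 2 -> match: F0=2 F1=2 F2=2 F3=4; commitIndex=2
Op 8: F3 acks idx 2 -> match: F0=2 F1=2 F2=2 F3=4; commitIndex=2
Op 9: append 1 -> log_len=6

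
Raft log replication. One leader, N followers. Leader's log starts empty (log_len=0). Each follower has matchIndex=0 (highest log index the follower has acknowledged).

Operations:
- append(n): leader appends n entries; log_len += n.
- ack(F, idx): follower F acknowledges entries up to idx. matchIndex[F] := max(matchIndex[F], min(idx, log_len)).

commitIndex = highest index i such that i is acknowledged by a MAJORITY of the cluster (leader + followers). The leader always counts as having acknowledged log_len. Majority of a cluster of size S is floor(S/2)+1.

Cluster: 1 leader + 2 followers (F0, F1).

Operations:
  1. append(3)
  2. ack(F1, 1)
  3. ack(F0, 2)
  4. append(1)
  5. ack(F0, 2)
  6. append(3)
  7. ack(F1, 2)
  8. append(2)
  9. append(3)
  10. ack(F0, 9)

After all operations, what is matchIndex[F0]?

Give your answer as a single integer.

Op 1: append 3 -> log_len=3
Op 2: F1 acks idx 1 -> match: F0=0 F1=1; commitIndex=1
Op 3: F0 acks idx 2 -> match: F0=2 F1=1; commitIndex=2
Op 4: append 1 -> log_len=4
Op 5: F0 acks idx 2 -> match: F0=2 F1=1; commitIndex=2
Op 6: append 3 -> log_len=7
Op 7: F1 acks idx 2 -> match: F0=2 F1=2; commitIndex=2
Op 8: append 2 -> log_len=9
Op 9: append 3 -> log_len=12
Op 10: F0 acks idx 9 -> match: F0=9 F1=2; commitIndex=9

Answer: 9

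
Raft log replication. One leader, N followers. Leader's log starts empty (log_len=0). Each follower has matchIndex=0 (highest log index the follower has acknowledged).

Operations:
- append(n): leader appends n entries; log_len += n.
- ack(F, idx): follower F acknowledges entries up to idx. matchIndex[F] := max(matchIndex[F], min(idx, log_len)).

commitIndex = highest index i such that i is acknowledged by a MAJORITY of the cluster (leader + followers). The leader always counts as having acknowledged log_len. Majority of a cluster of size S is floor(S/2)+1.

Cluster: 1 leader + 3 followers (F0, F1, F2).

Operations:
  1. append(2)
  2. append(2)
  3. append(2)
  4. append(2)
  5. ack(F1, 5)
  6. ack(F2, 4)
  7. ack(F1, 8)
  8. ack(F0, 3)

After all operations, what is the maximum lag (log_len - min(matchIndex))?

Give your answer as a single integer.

Op 1: append 2 -> log_len=2
Op 2: append 2 -> log_len=4
Op 3: append 2 -> log_len=6
Op 4: append 2 -> log_len=8
Op 5: F1 acks idx 5 -> match: F0=0 F1=5 F2=0; commitIndex=0
Op 6: F2 acks idx 4 -> match: F0=0 F1=5 F2=4; commitIndex=4
Op 7: F1 acks idx 8 -> match: F0=0 F1=8 F2=4; commitIndex=4
Op 8: F0 acks idx 3 -> match: F0=3 F1=8 F2=4; commitIndex=4

Answer: 5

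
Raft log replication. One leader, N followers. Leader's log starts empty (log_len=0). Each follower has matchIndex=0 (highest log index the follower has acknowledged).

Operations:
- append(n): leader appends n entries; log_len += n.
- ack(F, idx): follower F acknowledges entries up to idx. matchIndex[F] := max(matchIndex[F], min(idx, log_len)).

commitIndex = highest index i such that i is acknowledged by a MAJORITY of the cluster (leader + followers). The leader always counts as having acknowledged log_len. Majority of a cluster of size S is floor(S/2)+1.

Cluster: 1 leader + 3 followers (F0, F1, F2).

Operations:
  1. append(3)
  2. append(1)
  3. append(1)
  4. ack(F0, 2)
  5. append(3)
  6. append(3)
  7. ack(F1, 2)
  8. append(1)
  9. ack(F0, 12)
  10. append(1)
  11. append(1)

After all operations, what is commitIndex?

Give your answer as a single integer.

Op 1: append 3 -> log_len=3
Op 2: append 1 -> log_len=4
Op 3: append 1 -> log_len=5
Op 4: F0 acks idx 2 -> match: F0=2 F1=0 F2=0; commitIndex=0
Op 5: append 3 -> log_len=8
Op 6: append 3 -> log_len=11
Op 7: F1 acks idx 2 -> match: F0=2 F1=2 F2=0; commitIndex=2
Op 8: append 1 -> log_len=12
Op 9: F0 acks idx 12 -> match: F0=12 F1=2 F2=0; commitIndex=2
Op 10: append 1 -> log_len=13
Op 11: append 1 -> log_len=14

Answer: 2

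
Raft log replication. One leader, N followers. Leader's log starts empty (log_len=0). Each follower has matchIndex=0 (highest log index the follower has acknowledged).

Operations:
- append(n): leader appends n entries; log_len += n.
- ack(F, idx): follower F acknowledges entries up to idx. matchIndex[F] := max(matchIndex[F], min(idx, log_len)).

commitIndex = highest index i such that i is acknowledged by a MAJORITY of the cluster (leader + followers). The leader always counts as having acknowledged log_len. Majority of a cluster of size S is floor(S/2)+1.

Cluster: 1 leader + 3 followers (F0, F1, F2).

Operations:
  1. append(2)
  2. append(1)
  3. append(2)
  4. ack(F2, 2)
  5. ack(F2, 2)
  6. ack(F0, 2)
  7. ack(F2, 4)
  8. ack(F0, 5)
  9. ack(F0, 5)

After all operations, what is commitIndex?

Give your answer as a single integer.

Op 1: append 2 -> log_len=2
Op 2: append 1 -> log_len=3
Op 3: append 2 -> log_len=5
Op 4: F2 acks idx 2 -> match: F0=0 F1=0 F2=2; commitIndex=0
Op 5: F2 acks idx 2 -> match: F0=0 F1=0 F2=2; commitIndex=0
Op 6: F0 acks idx 2 -> match: F0=2 F1=0 F2=2; commitIndex=2
Op 7: F2 acks idx 4 -> match: F0=2 F1=0 F2=4; commitIndex=2
Op 8: F0 acks idx 5 -> match: F0=5 F1=0 F2=4; commitIndex=4
Op 9: F0 acks idx 5 -> match: F0=5 F1=0 F2=4; commitIndex=4

Answer: 4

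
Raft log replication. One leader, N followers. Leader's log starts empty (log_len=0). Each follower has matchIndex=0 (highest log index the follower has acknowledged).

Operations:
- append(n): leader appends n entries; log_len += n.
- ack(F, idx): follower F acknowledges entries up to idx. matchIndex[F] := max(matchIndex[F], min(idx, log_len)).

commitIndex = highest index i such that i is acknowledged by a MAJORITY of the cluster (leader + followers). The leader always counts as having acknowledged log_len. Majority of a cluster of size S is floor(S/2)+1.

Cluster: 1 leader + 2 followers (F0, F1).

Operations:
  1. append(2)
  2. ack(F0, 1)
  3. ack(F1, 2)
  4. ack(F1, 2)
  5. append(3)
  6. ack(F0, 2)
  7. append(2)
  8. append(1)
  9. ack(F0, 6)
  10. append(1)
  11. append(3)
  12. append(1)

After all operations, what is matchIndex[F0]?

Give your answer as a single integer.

Op 1: append 2 -> log_len=2
Op 2: F0 acks idx 1 -> match: F0=1 F1=0; commitIndex=1
Op 3: F1 acks idx 2 -> match: F0=1 F1=2; commitIndex=2
Op 4: F1 acks idx 2 -> match: F0=1 F1=2; commitIndex=2
Op 5: append 3 -> log_len=5
Op 6: F0 acks idx 2 -> match: F0=2 F1=2; commitIndex=2
Op 7: append 2 -> log_len=7
Op 8: append 1 -> log_len=8
Op 9: F0 acks idx 6 -> match: F0=6 F1=2; commitIndex=6
Op 10: append 1 -> log_len=9
Op 11: append 3 -> log_len=12
Op 12: append 1 -> log_len=13

Answer: 6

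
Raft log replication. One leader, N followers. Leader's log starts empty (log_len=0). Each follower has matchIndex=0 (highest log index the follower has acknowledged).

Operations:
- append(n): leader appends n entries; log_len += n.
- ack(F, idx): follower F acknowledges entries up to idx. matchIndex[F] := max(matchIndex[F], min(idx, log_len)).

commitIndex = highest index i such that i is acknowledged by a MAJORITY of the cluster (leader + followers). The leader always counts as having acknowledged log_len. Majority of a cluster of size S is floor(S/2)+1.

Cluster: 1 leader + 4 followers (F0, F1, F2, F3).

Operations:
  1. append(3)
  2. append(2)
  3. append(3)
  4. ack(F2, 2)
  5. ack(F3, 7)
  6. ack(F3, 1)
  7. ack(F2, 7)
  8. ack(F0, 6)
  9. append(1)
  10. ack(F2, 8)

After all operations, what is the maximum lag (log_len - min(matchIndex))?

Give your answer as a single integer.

Op 1: append 3 -> log_len=3
Op 2: append 2 -> log_len=5
Op 3: append 3 -> log_len=8
Op 4: F2 acks idx 2 -> match: F0=0 F1=0 F2=2 F3=0; commitIndex=0
Op 5: F3 acks idx 7 -> match: F0=0 F1=0 F2=2 F3=7; commitIndex=2
Op 6: F3 acks idx 1 -> match: F0=0 F1=0 F2=2 F3=7; commitIndex=2
Op 7: F2 acks idx 7 -> match: F0=0 F1=0 F2=7 F3=7; commitIndex=7
Op 8: F0 acks idx 6 -> match: F0=6 F1=0 F2=7 F3=7; commitIndex=7
Op 9: append 1 -> log_len=9
Op 10: F2 acks idx 8 -> match: F0=6 F1=0 F2=8 F3=7; commitIndex=7

Answer: 9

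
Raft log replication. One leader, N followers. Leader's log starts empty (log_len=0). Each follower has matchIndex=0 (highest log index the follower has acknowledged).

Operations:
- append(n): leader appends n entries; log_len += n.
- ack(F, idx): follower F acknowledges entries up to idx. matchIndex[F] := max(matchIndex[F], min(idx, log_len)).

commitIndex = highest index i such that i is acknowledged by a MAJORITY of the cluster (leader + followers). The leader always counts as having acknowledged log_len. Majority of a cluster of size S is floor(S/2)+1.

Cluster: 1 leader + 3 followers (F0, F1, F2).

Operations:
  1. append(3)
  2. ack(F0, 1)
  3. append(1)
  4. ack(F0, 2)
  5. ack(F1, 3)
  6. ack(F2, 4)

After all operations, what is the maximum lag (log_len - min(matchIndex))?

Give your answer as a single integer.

Answer: 2

Derivation:
Op 1: append 3 -> log_len=3
Op 2: F0 acks idx 1 -> match: F0=1 F1=0 F2=0; commitIndex=0
Op 3: append 1 -> log_len=4
Op 4: F0 acks idx 2 -> match: F0=2 F1=0 F2=0; commitIndex=0
Op 5: F1 acks idx 3 -> match: F0=2 F1=3 F2=0; commitIndex=2
Op 6: F2 acks idx 4 -> match: F0=2 F1=3 F2=4; commitIndex=3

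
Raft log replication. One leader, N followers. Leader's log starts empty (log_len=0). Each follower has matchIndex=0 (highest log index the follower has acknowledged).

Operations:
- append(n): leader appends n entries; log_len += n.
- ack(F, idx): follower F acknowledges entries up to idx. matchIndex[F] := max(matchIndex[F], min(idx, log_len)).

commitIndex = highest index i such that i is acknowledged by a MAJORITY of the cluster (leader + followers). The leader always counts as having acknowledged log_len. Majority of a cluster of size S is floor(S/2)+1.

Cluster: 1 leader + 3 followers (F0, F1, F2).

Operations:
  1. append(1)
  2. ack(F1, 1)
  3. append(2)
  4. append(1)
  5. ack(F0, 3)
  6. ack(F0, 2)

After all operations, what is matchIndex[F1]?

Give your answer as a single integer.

Op 1: append 1 -> log_len=1
Op 2: F1 acks idx 1 -> match: F0=0 F1=1 F2=0; commitIndex=0
Op 3: append 2 -> log_len=3
Op 4: append 1 -> log_len=4
Op 5: F0 acks idx 3 -> match: F0=3 F1=1 F2=0; commitIndex=1
Op 6: F0 acks idx 2 -> match: F0=3 F1=1 F2=0; commitIndex=1

Answer: 1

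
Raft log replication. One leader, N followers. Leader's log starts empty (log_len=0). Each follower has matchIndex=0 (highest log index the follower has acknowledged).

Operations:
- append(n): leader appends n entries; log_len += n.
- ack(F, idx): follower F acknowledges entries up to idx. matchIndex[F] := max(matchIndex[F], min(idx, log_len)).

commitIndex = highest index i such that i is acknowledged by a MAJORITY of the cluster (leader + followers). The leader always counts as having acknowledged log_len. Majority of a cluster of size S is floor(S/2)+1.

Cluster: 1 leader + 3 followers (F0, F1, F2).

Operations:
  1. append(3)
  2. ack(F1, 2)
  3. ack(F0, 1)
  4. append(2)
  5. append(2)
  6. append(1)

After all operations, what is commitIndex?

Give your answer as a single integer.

Op 1: append 3 -> log_len=3
Op 2: F1 acks idx 2 -> match: F0=0 F1=2 F2=0; commitIndex=0
Op 3: F0 acks idx 1 -> match: F0=1 F1=2 F2=0; commitIndex=1
Op 4: append 2 -> log_len=5
Op 5: append 2 -> log_len=7
Op 6: append 1 -> log_len=8

Answer: 1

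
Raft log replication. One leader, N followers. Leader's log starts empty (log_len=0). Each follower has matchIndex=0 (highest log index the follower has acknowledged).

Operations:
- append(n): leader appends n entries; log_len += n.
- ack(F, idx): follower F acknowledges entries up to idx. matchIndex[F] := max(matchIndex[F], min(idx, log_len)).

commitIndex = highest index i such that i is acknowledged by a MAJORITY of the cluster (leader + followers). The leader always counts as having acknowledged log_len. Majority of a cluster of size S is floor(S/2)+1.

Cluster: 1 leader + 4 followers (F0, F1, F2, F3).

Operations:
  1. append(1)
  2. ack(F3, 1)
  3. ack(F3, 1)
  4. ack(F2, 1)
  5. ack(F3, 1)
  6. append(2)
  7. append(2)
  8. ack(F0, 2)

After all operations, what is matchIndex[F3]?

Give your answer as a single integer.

Op 1: append 1 -> log_len=1
Op 2: F3 acks idx 1 -> match: F0=0 F1=0 F2=0 F3=1; commitIndex=0
Op 3: F3 acks idx 1 -> match: F0=0 F1=0 F2=0 F3=1; commitIndex=0
Op 4: F2 acks idx 1 -> match: F0=0 F1=0 F2=1 F3=1; commitIndex=1
Op 5: F3 acks idx 1 -> match: F0=0 F1=0 F2=1 F3=1; commitIndex=1
Op 6: append 2 -> log_len=3
Op 7: append 2 -> log_len=5
Op 8: F0 acks idx 2 -> match: F0=2 F1=0 F2=1 F3=1; commitIndex=1

Answer: 1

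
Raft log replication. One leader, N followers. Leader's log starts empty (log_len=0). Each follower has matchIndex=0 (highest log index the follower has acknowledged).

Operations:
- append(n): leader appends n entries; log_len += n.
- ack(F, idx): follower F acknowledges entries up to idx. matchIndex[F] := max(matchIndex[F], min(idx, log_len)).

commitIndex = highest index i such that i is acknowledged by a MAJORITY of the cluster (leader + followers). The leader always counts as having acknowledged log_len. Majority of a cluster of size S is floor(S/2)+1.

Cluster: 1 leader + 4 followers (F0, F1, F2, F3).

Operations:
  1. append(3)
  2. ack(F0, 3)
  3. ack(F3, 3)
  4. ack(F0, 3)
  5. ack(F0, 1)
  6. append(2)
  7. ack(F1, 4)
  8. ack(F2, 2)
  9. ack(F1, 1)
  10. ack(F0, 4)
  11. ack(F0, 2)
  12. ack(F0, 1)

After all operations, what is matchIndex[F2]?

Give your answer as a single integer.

Answer: 2

Derivation:
Op 1: append 3 -> log_len=3
Op 2: F0 acks idx 3 -> match: F0=3 F1=0 F2=0 F3=0; commitIndex=0
Op 3: F3 acks idx 3 -> match: F0=3 F1=0 F2=0 F3=3; commitIndex=3
Op 4: F0 acks idx 3 -> match: F0=3 F1=0 F2=0 F3=3; commitIndex=3
Op 5: F0 acks idx 1 -> match: F0=3 F1=0 F2=0 F3=3; commitIndex=3
Op 6: append 2 -> log_len=5
Op 7: F1 acks idx 4 -> match: F0=3 F1=4 F2=0 F3=3; commitIndex=3
Op 8: F2 acks idx 2 -> match: F0=3 F1=4 F2=2 F3=3; commitIndex=3
Op 9: F1 acks idx 1 -> match: F0=3 F1=4 F2=2 F3=3; commitIndex=3
Op 10: F0 acks idx 4 -> match: F0=4 F1=4 F2=2 F3=3; commitIndex=4
Op 11: F0 acks idx 2 -> match: F0=4 F1=4 F2=2 F3=3; commitIndex=4
Op 12: F0 acks idx 1 -> match: F0=4 F1=4 F2=2 F3=3; commitIndex=4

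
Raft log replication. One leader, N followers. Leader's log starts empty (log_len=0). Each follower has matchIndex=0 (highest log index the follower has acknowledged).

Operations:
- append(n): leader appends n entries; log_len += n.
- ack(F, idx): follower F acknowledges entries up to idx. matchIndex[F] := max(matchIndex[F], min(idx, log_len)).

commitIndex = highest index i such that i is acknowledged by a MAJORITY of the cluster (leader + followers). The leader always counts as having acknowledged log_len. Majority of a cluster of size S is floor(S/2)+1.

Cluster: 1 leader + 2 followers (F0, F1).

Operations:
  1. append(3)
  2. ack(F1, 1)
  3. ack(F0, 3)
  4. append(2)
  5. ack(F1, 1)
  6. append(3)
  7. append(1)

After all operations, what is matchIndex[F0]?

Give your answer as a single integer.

Answer: 3

Derivation:
Op 1: append 3 -> log_len=3
Op 2: F1 acks idx 1 -> match: F0=0 F1=1; commitIndex=1
Op 3: F0 acks idx 3 -> match: F0=3 F1=1; commitIndex=3
Op 4: append 2 -> log_len=5
Op 5: F1 acks idx 1 -> match: F0=3 F1=1; commitIndex=3
Op 6: append 3 -> log_len=8
Op 7: append 1 -> log_len=9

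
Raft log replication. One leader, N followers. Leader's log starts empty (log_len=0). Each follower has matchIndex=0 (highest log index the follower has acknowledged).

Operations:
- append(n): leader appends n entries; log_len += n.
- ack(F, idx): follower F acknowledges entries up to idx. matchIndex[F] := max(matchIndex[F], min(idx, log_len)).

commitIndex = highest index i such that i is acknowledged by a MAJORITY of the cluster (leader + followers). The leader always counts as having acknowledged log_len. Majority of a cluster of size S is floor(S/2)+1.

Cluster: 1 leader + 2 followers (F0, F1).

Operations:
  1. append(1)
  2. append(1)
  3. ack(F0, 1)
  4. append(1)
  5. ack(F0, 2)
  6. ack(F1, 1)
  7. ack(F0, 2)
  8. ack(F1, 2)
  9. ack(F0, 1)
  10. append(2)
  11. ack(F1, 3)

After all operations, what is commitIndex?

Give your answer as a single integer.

Answer: 3

Derivation:
Op 1: append 1 -> log_len=1
Op 2: append 1 -> log_len=2
Op 3: F0 acks idx 1 -> match: F0=1 F1=0; commitIndex=1
Op 4: append 1 -> log_len=3
Op 5: F0 acks idx 2 -> match: F0=2 F1=0; commitIndex=2
Op 6: F1 acks idx 1 -> match: F0=2 F1=1; commitIndex=2
Op 7: F0 acks idx 2 -> match: F0=2 F1=1; commitIndex=2
Op 8: F1 acks idx 2 -> match: F0=2 F1=2; commitIndex=2
Op 9: F0 acks idx 1 -> match: F0=2 F1=2; commitIndex=2
Op 10: append 2 -> log_len=5
Op 11: F1 acks idx 3 -> match: F0=2 F1=3; commitIndex=3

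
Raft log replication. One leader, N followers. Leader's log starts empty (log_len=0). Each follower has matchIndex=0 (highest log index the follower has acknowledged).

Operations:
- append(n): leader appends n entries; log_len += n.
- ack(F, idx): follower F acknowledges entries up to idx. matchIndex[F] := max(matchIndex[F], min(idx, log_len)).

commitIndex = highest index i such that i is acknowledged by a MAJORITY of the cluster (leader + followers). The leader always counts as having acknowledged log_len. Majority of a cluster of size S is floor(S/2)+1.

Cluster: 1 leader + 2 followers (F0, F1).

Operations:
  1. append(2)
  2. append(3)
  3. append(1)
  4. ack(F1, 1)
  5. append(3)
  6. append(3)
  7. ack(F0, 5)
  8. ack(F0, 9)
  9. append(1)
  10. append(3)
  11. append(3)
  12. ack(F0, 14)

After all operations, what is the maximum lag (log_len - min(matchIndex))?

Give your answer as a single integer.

Answer: 18

Derivation:
Op 1: append 2 -> log_len=2
Op 2: append 3 -> log_len=5
Op 3: append 1 -> log_len=6
Op 4: F1 acks idx 1 -> match: F0=0 F1=1; commitIndex=1
Op 5: append 3 -> log_len=9
Op 6: append 3 -> log_len=12
Op 7: F0 acks idx 5 -> match: F0=5 F1=1; commitIndex=5
Op 8: F0 acks idx 9 -> match: F0=9 F1=1; commitIndex=9
Op 9: append 1 -> log_len=13
Op 10: append 3 -> log_len=16
Op 11: append 3 -> log_len=19
Op 12: F0 acks idx 14 -> match: F0=14 F1=1; commitIndex=14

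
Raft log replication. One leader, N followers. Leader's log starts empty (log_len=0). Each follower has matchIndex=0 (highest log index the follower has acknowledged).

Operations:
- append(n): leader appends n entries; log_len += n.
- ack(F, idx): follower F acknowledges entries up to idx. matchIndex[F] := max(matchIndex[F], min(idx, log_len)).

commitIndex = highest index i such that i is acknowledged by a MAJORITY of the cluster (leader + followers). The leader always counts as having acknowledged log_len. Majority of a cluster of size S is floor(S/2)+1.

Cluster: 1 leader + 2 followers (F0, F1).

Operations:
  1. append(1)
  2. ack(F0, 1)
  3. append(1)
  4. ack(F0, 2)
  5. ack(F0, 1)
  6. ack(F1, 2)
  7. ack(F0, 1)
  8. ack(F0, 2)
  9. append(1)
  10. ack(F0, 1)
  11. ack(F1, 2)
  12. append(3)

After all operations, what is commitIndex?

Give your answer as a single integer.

Op 1: append 1 -> log_len=1
Op 2: F0 acks idx 1 -> match: F0=1 F1=0; commitIndex=1
Op 3: append 1 -> log_len=2
Op 4: F0 acks idx 2 -> match: F0=2 F1=0; commitIndex=2
Op 5: F0 acks idx 1 -> match: F0=2 F1=0; commitIndex=2
Op 6: F1 acks idx 2 -> match: F0=2 F1=2; commitIndex=2
Op 7: F0 acks idx 1 -> match: F0=2 F1=2; commitIndex=2
Op 8: F0 acks idx 2 -> match: F0=2 F1=2; commitIndex=2
Op 9: append 1 -> log_len=3
Op 10: F0 acks idx 1 -> match: F0=2 F1=2; commitIndex=2
Op 11: F1 acks idx 2 -> match: F0=2 F1=2; commitIndex=2
Op 12: append 3 -> log_len=6

Answer: 2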